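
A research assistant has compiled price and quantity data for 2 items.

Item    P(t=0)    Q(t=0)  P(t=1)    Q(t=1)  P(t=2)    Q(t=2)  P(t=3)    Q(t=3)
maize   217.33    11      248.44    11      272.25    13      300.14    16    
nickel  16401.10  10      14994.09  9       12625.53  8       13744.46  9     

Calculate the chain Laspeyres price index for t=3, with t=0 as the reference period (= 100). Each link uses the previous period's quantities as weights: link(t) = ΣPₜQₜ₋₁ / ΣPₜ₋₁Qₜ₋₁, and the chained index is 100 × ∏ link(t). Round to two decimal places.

Link t=0→t=1:
ΣP(t=1)Q(t=0) = 248.44×11 + 14994.09×10 = 2732.84 + 149940.9 = 152673.74
ΣP(t=0)Q(t=0) = 217.33×11 + 16401.10×10 = 2390.63 + 164011 = 166401.63
link = 152673.74/166401.63 = 0.917501
Link t=1→t=2:
ΣP(t=2)Q(t=1) = 272.25×11 + 12625.53×9 = 2994.75 + 113629.77 = 116624.52
ΣP(t=1)Q(t=1) = 248.44×11 + 14994.09×9 = 2732.84 + 134946.81 = 137679.65
link = 116624.52/137679.65 = 0.847072
Link t=2→t=3:
ΣP(t=3)Q(t=2) = 300.14×13 + 13744.46×8 = 3901.82 + 109955.68 = 113857.5
ΣP(t=2)Q(t=2) = 272.25×13 + 12625.53×8 = 3539.25 + 101004.24 = 104543.49
link = 113857.5/104543.49 = 1.089092
Chained index = 100 × 0.917501 × 0.847072 × 1.089092 = 84.6431

84.64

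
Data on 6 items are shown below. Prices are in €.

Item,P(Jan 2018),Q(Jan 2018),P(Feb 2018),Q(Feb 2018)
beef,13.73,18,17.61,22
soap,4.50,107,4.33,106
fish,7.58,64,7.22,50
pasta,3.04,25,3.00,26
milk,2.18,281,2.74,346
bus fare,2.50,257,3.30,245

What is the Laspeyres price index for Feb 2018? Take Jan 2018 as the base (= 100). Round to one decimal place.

115.3

Laspeyres price index uses base-period quantities as weights.
ΣP(Feb 2018)·Q(Jan 2018) = 17.61×18 + 4.33×107 + 7.22×64 + 3.00×25 + 2.74×281 + 3.30×257 = 316.98 + 463.31 + 462.08 + 75 + 769.94 + 848.1 = 2935.41
ΣP(Jan 2018)·Q(Jan 2018) = 13.73×18 + 4.50×107 + 7.58×64 + 3.04×25 + 2.18×281 + 2.50×257 = 247.14 + 481.5 + 485.12 + 76 + 612.58 + 642.5 = 2544.84
Index = 2935.41 / 2544.84 × 100 = 115.3475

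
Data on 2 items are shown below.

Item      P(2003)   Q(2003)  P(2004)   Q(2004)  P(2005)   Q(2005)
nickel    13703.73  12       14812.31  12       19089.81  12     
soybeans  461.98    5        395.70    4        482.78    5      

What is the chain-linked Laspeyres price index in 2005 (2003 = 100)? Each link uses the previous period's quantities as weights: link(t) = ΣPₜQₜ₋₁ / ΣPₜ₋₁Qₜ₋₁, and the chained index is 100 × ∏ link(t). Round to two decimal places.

138.84

Link 2003→2004:
ΣP(2004)Q(2003) = 14812.31×12 + 395.70×5 = 177747.72 + 1978.5 = 179726.22
ΣP(2003)Q(2003) = 13703.73×12 + 461.98×5 = 164444.76 + 2309.9 = 166754.66
link = 179726.22/166754.66 = 1.077788
Link 2004→2005:
ΣP(2005)Q(2004) = 19089.81×12 + 482.78×4 = 229077.72 + 1931.12 = 231008.84
ΣP(2004)Q(2004) = 14812.31×12 + 395.70×4 = 177747.72 + 1582.8 = 179330.52
link = 231008.84/179330.52 = 1.288174
Chained index = 100 × 1.077788 × 1.288174 = 138.8378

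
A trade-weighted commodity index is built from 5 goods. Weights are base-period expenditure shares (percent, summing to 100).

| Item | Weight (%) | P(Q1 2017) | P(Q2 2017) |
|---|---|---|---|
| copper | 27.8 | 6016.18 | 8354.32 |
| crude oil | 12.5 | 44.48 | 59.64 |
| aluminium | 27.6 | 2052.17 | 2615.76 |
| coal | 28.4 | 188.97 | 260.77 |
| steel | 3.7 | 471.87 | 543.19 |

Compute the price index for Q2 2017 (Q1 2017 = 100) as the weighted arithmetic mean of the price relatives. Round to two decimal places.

copper: 27.8 × (8354.32/6016.18) = 27.8 × 1.388642 = 38.6042
crude oil: 12.5 × (59.64/44.48) = 12.5 × 1.340827 = 16.7603
aluminium: 27.6 × (2615.76/2052.17) = 27.6 × 1.274631 = 35.1798
coal: 28.4 × (260.77/188.97) = 28.4 × 1.379954 = 39.1907
steel: 3.7 × (543.19/471.87) = 3.7 × 1.151143 = 4.2592
Index = Σ wᵢ·(p₁ᵢ/p₀ᵢ) = 38.6042 + 16.7603 + 35.1798 + 39.1907 + 4.2592 = 133.9943

133.99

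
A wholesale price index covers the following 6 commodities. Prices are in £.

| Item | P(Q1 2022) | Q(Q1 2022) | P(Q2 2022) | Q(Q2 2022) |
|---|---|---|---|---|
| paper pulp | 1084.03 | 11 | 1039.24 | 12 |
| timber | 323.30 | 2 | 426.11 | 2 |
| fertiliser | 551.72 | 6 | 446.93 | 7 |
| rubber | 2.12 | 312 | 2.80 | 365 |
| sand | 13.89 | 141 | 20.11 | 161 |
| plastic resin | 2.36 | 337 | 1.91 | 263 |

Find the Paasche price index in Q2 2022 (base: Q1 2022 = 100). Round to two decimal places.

Paasche price index uses current-period quantities as weights.
ΣP(Q2 2022)·Q(Q2 2022) = 1039.24×12 + 426.11×2 + 446.93×7 + 2.80×365 + 20.11×161 + 1.91×263 = 12470.88 + 852.22 + 3128.51 + 1022 + 3237.71 + 502.33 = 21213.65
ΣP(Q1 2022)·Q(Q2 2022) = 1084.03×12 + 323.30×2 + 551.72×7 + 2.12×365 + 13.89×161 + 2.36×263 = 13008.36 + 646.6 + 3862.04 + 773.8 + 2236.29 + 620.68 = 21147.77
Index = 21213.65 / 21147.77 × 100 = 100.3115

100.31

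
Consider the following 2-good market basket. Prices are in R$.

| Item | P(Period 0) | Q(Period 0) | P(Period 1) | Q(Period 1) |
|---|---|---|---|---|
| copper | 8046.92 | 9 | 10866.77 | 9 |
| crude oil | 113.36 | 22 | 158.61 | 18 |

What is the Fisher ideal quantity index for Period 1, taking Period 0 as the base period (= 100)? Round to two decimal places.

Laspeyres component (base-period weights):
ΣP(Period 0)Q(Period 1) = 8046.92×9 + 113.36×18 = 72422.28 + 2040.48 = 74462.76
ΣP(Period 0)Q(Period 0) = 8046.92×9 + 113.36×22 = 72422.28 + 2493.92 = 74916.2
L = 74462.76 / 74916.2 × 100 = 99.3947
Paasche component (current-period weights):
ΣP(Period 1)Q(Period 1) = 10866.77×9 + 158.61×18 = 97800.93 + 2854.98 = 100655.91
ΣP(Period 1)Q(Period 0) = 10866.77×9 + 158.61×22 = 97800.93 + 3489.42 = 101290.35
P = 100655.91 / 101290.35 × 100 = 99.3736
Fisher = √(L × P) = √(99.3947 × 99.3736) = 99.3842

99.38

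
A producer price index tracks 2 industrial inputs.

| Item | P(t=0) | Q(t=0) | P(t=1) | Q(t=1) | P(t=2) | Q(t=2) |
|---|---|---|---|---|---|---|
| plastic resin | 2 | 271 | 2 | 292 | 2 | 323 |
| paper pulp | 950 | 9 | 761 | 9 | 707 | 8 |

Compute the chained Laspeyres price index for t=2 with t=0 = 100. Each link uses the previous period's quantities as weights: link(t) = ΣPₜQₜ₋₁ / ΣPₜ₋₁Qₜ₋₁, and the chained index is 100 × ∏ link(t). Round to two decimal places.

Link t=0→t=1:
ΣP(t=1)Q(t=0) = 2×271 + 761×9 = 542 + 6849 = 7391
ΣP(t=0)Q(t=0) = 2×271 + 950×9 = 542 + 8550 = 9092
link = 7391/9092 = 0.812912
Link t=1→t=2:
ΣP(t=2)Q(t=1) = 2×292 + 707×9 = 584 + 6363 = 6947
ΣP(t=1)Q(t=1) = 2×292 + 761×9 = 584 + 6849 = 7433
link = 6947/7433 = 0.934616
Chained index = 100 × 0.812912 × 0.934616 = 75.9761

75.98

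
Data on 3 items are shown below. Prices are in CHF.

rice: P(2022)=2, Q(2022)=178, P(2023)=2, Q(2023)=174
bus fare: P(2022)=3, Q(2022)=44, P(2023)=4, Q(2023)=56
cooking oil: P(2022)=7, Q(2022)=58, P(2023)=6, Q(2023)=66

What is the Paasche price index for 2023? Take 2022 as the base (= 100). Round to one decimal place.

99.0

Paasche price index uses current-period quantities as weights.
ΣP(2023)·Q(2023) = 2×174 + 4×56 + 6×66 = 348 + 224 + 396 = 968
ΣP(2022)·Q(2023) = 2×174 + 3×56 + 7×66 = 348 + 168 + 462 = 978
Index = 968 / 978 × 100 = 98.9775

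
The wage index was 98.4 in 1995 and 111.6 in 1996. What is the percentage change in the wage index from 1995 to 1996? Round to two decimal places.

13.41%

Change = (111.6 − 98.4) / 98.4 × 100
       = 13.2 / 98.4 × 100 = 13.4146%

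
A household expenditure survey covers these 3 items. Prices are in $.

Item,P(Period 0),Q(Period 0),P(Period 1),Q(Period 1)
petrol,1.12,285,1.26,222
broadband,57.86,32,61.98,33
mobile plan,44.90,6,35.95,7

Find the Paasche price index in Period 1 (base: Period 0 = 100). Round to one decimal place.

104.2

Paasche price index uses current-period quantities as weights.
ΣP(Period 1)·Q(Period 1) = 1.26×222 + 61.98×33 + 35.95×7 = 279.72 + 2045.34 + 251.65 = 2576.71
ΣP(Period 0)·Q(Period 1) = 1.12×222 + 57.86×33 + 44.90×7 = 248.64 + 1909.38 + 314.3 = 2472.32
Index = 2576.71 / 2472.32 × 100 = 104.2223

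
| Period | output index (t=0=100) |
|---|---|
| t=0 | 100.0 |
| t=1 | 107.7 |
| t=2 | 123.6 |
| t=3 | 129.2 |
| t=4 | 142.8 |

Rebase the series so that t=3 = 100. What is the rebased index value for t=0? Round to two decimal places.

77.40

Rebased(t=0) = 100.0 / 129.2 × 100 = 77.3994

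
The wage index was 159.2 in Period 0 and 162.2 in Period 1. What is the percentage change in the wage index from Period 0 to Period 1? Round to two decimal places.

Change = (162.2 − 159.2) / 159.2 × 100
       = 3.0 / 159.2 × 100 = 1.8844%

1.88%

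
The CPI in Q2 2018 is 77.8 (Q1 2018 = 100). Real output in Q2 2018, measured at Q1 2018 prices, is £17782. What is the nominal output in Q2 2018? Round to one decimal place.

13834.4

Nominal = Real × (Index/100) = 17782 × (77.8/100)
        = 17782 × 0.778 = 13834.3960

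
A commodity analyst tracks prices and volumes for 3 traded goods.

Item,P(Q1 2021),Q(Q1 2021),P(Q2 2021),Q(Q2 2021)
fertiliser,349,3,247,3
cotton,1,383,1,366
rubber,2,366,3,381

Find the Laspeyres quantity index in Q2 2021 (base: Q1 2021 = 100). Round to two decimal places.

100.60

Laspeyres quantity index uses base-period prices as weights.
ΣP(Q1 2021)·Q(Q2 2021) = 349×3 + 1×366 + 2×381 = 1047 + 366 + 762 = 2175
ΣP(Q1 2021)·Q(Q1 2021) = 349×3 + 1×383 + 2×366 = 1047 + 383 + 732 = 2162
Index = 2175 / 2162 × 100 = 100.6013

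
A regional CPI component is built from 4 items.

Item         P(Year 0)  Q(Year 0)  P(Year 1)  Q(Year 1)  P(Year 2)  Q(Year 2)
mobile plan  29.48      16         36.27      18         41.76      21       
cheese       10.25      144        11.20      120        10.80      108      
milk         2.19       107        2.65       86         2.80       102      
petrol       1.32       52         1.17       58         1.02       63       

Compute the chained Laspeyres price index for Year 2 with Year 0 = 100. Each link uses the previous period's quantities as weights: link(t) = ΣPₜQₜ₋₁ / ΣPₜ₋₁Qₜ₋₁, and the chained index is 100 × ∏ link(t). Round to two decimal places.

Link Year 0→Year 1:
ΣP(Year 1)Q(Year 0) = 36.27×16 + 11.20×144 + 2.65×107 + 1.17×52 = 580.32 + 1612.8 + 283.55 + 60.84 = 2537.51
ΣP(Year 0)Q(Year 0) = 29.48×16 + 10.25×144 + 2.19×107 + 1.32×52 = 471.68 + 1476 + 234.33 + 68.64 = 2250.65
link = 2537.51/2250.65 = 1.127457
Link Year 1→Year 2:
ΣP(Year 2)Q(Year 1) = 41.76×18 + 10.80×120 + 2.80×86 + 1.02×58 = 751.68 + 1296 + 240.8 + 59.16 = 2347.64
ΣP(Year 1)Q(Year 1) = 36.27×18 + 11.20×120 + 2.65×86 + 1.17×58 = 652.86 + 1344 + 227.9 + 67.86 = 2292.62
link = 2347.64/2292.62 = 1.023999
Chained index = 100 × 1.127457 × 1.023999 = 115.4514

115.45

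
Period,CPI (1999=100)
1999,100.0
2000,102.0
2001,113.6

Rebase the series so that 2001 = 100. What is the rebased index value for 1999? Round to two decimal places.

88.03

Rebased(1999) = 100.0 / 113.6 × 100 = 88.0282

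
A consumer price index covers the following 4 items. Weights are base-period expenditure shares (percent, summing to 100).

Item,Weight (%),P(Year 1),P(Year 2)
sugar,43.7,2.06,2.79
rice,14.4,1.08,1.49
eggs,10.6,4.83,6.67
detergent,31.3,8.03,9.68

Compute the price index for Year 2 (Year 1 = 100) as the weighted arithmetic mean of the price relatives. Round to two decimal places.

sugar: 43.7 × (2.79/2.06) = 43.7 × 1.354369 = 59.1859
rice: 14.4 × (1.49/1.08) = 14.4 × 1.379630 = 19.8667
eggs: 10.6 × (6.67/4.83) = 10.6 × 1.380952 = 14.6381
detergent: 31.3 × (9.68/8.03) = 31.3 × 1.205479 = 37.7315
Index = Σ wᵢ·(p₁ᵢ/p₀ᵢ) = 59.1859 + 19.8667 + 14.6381 + 37.7315 = 131.4222

131.42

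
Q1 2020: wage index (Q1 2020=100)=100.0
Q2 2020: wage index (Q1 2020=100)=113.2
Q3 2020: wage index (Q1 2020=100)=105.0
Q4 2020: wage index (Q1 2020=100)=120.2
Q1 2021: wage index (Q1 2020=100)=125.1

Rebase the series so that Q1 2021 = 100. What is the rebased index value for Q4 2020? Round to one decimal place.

96.1

Rebased(Q4 2020) = 120.2 / 125.1 × 100 = 96.0831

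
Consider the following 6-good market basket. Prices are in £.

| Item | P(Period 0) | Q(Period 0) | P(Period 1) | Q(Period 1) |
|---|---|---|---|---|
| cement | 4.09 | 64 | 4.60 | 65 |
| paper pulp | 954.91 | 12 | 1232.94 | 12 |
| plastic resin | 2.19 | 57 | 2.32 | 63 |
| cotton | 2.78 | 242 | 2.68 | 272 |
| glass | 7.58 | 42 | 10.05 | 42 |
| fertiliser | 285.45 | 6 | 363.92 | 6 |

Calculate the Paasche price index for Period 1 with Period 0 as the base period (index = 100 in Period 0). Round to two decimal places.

126.79

Paasche price index uses current-period quantities as weights.
ΣP(Period 1)·Q(Period 1) = 4.60×65 + 1232.94×12 + 2.32×63 + 2.68×272 + 10.05×42 + 363.92×6 = 299 + 14795.28 + 146.16 + 728.96 + 422.1 + 2183.52 = 18575.02
ΣP(Period 0)·Q(Period 1) = 4.09×65 + 954.91×12 + 2.19×63 + 2.78×272 + 7.58×42 + 285.45×6 = 265.85 + 11458.92 + 137.97 + 756.16 + 318.36 + 1712.7 = 14649.96
Index = 18575.02 / 14649.96 × 100 = 126.7923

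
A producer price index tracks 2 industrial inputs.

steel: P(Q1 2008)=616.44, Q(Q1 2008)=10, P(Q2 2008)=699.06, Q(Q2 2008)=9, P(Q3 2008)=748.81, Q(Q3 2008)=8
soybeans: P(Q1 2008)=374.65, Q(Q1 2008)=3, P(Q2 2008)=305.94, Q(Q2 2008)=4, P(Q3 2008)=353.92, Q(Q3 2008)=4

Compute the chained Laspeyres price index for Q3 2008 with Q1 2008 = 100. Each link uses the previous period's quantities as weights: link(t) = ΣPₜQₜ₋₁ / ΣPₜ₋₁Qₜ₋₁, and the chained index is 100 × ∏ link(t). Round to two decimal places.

Link Q1 2008→Q2 2008:
ΣP(Q2 2008)Q(Q1 2008) = 699.06×10 + 305.94×3 = 6990.6 + 917.82 = 7908.42
ΣP(Q1 2008)Q(Q1 2008) = 616.44×10 + 374.65×3 = 6164.4 + 1123.95 = 7288.35
link = 7908.42/7288.35 = 1.085077
Link Q2 2008→Q3 2008:
ΣP(Q3 2008)Q(Q2 2008) = 748.81×9 + 353.92×4 = 6739.29 + 1415.68 = 8154.97
ΣP(Q2 2008)Q(Q2 2008) = 699.06×9 + 305.94×4 = 6291.54 + 1223.76 = 7515.3
link = 8154.97/7515.3 = 1.085116
Chained index = 100 × 1.085077 × 1.085116 = 117.7434

117.74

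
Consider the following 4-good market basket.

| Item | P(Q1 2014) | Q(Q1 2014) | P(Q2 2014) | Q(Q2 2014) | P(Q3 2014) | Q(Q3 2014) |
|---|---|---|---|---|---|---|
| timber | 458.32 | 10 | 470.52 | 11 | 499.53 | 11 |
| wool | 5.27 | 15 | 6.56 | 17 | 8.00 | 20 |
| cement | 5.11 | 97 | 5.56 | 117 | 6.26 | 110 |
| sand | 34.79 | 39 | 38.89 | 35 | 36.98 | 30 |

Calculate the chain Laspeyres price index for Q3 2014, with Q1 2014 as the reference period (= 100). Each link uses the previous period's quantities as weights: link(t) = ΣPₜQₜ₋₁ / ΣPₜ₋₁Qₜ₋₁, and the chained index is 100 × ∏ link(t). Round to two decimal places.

110.47

Link Q1 2014→Q2 2014:
ΣP(Q2 2014)Q(Q1 2014) = 470.52×10 + 6.56×15 + 5.56×97 + 38.89×39 = 4705.2 + 98.4 + 539.32 + 1516.71 = 6859.63
ΣP(Q1 2014)Q(Q1 2014) = 458.32×10 + 5.27×15 + 5.11×97 + 34.79×39 = 4583.2 + 79.05 + 495.67 + 1356.81 = 6514.73
link = 6859.63/6514.73 = 1.052942
Link Q2 2014→Q3 2014:
ΣP(Q3 2014)Q(Q2 2014) = 499.53×11 + 8.00×17 + 6.26×117 + 36.98×35 = 5494.83 + 136 + 732.42 + 1294.3 = 7657.55
ΣP(Q2 2014)Q(Q2 2014) = 470.52×11 + 6.56×17 + 5.56×117 + 38.89×35 = 5175.72 + 111.52 + 650.52 + 1361.15 = 7298.91
link = 7657.55/7298.91 = 1.049136
Chained index = 100 × 1.052942 × 1.049136 = 110.4679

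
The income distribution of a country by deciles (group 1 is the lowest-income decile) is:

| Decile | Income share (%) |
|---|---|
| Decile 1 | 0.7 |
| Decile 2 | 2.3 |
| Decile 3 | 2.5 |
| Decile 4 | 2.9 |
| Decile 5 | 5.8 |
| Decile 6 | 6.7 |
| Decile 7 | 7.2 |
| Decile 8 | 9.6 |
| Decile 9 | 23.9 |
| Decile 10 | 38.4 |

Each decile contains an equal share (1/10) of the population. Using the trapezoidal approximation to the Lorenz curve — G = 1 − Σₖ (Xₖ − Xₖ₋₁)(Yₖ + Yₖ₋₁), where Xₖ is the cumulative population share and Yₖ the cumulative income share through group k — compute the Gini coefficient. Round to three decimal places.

0.540

Cumulative income shares Yₖ: 0.0070, 0.0300, 0.0550, 0.0840, 0.1420, 0.2090, 0.2810, 0.3770, 0.6160, 1.0000
Σ (Xₖ−Xₖ₋₁)(Yₖ+Yₖ₋₁) = (1/10)(0.0070+0.0000) + (1/10)(0.0300+0.0070) + (1/10)(0.0550+0.0300) + (1/10)(0.0840+0.0550) + (1/10)(0.1420+0.0840) + (1/10)(0.2090+0.1420) + (1/10)(0.2810+0.2090) + (1/10)(0.3770+0.2810) + (1/10)(0.6160+0.3770) + (1/10)(1.0000+0.6160)
  = 0.0007 + 0.0037 + 0.0085 + 0.0139 + 0.0226 + 0.0351 + 0.0490 + 0.0658 + 0.0993 + 0.1616 = 0.4602
G = 1 − 0.4602 = 0.5398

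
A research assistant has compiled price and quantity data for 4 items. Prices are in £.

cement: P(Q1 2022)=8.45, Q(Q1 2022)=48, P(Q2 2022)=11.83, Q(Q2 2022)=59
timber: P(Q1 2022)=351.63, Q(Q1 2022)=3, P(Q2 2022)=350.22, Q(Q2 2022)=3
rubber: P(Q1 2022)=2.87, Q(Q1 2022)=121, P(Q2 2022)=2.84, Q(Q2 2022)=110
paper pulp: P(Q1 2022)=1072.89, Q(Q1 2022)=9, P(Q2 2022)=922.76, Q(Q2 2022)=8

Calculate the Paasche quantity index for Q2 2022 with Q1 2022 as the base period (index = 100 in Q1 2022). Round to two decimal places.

Paasche quantity index uses current-period prices as weights.
ΣP(Q2 2022)·Q(Q2 2022) = 11.83×59 + 350.22×3 + 2.84×110 + 922.76×8 = 697.97 + 1050.66 + 312.4 + 7382.08 = 9443.11
ΣP(Q2 2022)·Q(Q1 2022) = 11.83×48 + 350.22×3 + 2.84×121 + 922.76×9 = 567.84 + 1050.66 + 343.64 + 8304.84 = 10266.98
Index = 9443.11 / 10266.98 × 100 = 91.9755

91.98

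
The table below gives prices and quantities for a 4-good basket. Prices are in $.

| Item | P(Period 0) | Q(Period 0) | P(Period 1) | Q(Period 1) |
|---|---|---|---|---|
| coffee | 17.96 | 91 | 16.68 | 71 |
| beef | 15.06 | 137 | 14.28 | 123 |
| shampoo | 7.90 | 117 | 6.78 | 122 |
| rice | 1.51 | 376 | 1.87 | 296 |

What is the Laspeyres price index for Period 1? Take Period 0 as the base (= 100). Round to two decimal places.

95.78

Laspeyres price index uses base-period quantities as weights.
ΣP(Period 1)·Q(Period 0) = 16.68×91 + 14.28×137 + 6.78×117 + 1.87×376 = 1517.88 + 1956.36 + 793.26 + 703.12 = 4970.62
ΣP(Period 0)·Q(Period 0) = 17.96×91 + 15.06×137 + 7.90×117 + 1.51×376 = 1634.36 + 2063.22 + 924.3 + 567.76 = 5189.64
Index = 4970.62 / 5189.64 × 100 = 95.7797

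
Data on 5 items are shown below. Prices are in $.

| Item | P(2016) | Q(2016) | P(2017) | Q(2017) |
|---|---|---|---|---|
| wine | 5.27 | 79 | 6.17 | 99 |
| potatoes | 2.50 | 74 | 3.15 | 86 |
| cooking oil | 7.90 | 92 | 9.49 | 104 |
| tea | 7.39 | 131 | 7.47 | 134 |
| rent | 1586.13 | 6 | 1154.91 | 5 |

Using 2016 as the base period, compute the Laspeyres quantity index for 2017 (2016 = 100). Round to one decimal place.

Laspeyres quantity index uses base-period prices as weights.
ΣP(2016)·Q(2017) = 5.27×99 + 2.50×86 + 7.90×104 + 7.39×134 + 1586.13×5 = 521.73 + 215 + 821.6 + 990.26 + 7930.65 = 10479.24
ΣP(2016)·Q(2016) = 5.27×79 + 2.50×74 + 7.90×92 + 7.39×131 + 1586.13×6 = 416.33 + 185 + 726.8 + 968.09 + 9516.78 = 11813
Index = 10479.24 / 11813 × 100 = 88.7094

88.7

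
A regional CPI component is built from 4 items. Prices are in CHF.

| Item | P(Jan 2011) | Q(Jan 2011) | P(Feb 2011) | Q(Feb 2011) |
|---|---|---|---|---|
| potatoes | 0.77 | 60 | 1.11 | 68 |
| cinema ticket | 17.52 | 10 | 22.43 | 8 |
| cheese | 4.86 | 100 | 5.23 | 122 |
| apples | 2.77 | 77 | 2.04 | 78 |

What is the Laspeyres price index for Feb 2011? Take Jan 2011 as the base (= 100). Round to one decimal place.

Laspeyres price index uses base-period quantities as weights.
ΣP(Feb 2011)·Q(Jan 2011) = 1.11×60 + 22.43×10 + 5.23×100 + 2.04×77 = 66.6 + 224.3 + 523 + 157.08 = 970.98
ΣP(Jan 2011)·Q(Jan 2011) = 0.77×60 + 17.52×10 + 4.86×100 + 2.77×77 = 46.2 + 175.2 + 486 + 213.29 = 920.69
Index = 970.98 / 920.69 × 100 = 105.4622

105.5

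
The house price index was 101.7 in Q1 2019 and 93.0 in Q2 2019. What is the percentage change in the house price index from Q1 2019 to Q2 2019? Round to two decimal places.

-8.55%

Change = (93.0 − 101.7) / 101.7 × 100
       = -8.7 / 101.7 × 100 = -8.5546%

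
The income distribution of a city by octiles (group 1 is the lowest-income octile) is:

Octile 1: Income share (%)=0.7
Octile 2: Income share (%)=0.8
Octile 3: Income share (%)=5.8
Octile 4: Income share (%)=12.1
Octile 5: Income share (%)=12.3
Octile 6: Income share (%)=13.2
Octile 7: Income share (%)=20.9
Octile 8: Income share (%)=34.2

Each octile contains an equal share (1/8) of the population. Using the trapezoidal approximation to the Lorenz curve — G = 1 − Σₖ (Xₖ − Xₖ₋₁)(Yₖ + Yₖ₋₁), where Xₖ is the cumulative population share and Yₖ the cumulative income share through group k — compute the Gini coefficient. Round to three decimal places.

0.447

Cumulative income shares Yₖ: 0.0070, 0.0150, 0.0730, 0.1940, 0.3170, 0.4490, 0.6580, 1.0000
Σ (Xₖ−Xₖ₋₁)(Yₖ+Yₖ₋₁) = (1/8)(0.0070+0.0000) + (1/8)(0.0150+0.0070) + (1/8)(0.0730+0.0150) + (1/8)(0.1940+0.0730) + (1/8)(0.3170+0.1940) + (1/8)(0.4490+0.3170) + (1/8)(0.6580+0.4490) + (1/8)(1.0000+0.6580)
  = 0.0009 + 0.0027 + 0.0110 + 0.0334 + 0.0639 + 0.0958 + 0.1384 + 0.2072 = 0.5533
G = 1 − 0.5533 = 0.4467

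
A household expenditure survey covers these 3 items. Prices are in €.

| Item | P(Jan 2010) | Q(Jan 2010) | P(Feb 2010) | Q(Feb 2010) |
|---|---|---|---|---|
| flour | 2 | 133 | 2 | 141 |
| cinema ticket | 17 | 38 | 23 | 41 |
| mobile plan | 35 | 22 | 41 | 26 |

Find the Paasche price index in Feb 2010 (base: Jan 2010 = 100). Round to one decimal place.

121.3

Paasche price index uses current-period quantities as weights.
ΣP(Feb 2010)·Q(Feb 2010) = 2×141 + 23×41 + 41×26 = 282 + 943 + 1066 = 2291
ΣP(Jan 2010)·Q(Feb 2010) = 2×141 + 17×41 + 35×26 = 282 + 697 + 910 = 1889
Index = 2291 / 1889 × 100 = 121.2811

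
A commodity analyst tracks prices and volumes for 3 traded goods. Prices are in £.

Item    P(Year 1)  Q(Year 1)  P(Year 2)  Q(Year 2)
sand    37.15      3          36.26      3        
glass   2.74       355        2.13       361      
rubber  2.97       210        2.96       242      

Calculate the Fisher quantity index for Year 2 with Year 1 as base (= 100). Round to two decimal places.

Laspeyres component (base-period weights):
ΣP(Year 1)Q(Year 2) = 37.15×3 + 2.74×361 + 2.97×242 = 111.45 + 989.14 + 718.74 = 1819.33
ΣP(Year 1)Q(Year 1) = 37.15×3 + 2.74×355 + 2.97×210 = 111.45 + 972.7 + 623.7 = 1707.85
L = 1819.33 / 1707.85 × 100 = 106.5275
Paasche component (current-period weights):
ΣP(Year 2)Q(Year 2) = 36.26×3 + 2.13×361 + 2.96×242 = 108.78 + 768.93 + 716.32 = 1594.03
ΣP(Year 2)Q(Year 1) = 36.26×3 + 2.13×355 + 2.96×210 = 108.78 + 756.15 + 621.6 = 1486.53
P = 1594.03 / 1486.53 × 100 = 107.2316
Fisher = √(L × P) = √(106.5275 × 107.2316) = 106.8790

106.88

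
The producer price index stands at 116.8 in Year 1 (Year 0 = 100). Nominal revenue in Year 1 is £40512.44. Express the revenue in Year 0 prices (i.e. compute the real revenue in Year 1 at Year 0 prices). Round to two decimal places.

34685.31

Real = Nominal ÷ (Index/100) = 40512.44 ÷ (116.8/100)
     = 40512.44 ÷ 1.168 = 34685.3082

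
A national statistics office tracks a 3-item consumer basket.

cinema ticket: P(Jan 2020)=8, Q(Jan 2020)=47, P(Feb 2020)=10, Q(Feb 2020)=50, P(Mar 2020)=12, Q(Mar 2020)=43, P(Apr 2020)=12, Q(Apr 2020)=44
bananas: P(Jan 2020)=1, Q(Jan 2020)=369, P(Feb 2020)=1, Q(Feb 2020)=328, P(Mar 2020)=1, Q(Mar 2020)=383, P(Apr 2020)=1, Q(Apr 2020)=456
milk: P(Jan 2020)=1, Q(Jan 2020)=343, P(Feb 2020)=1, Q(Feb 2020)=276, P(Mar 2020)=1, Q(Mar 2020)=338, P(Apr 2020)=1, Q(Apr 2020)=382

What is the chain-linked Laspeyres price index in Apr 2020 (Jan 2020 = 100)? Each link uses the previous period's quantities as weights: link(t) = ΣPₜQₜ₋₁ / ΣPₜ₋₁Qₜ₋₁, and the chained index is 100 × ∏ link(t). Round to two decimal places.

118.48

Link Jan 2020→Feb 2020:
ΣP(Feb 2020)Q(Jan 2020) = 10×47 + 1×369 + 1×343 = 470 + 369 + 343 = 1182
ΣP(Jan 2020)Q(Jan 2020) = 8×47 + 1×369 + 1×343 = 376 + 369 + 343 = 1088
link = 1182/1088 = 1.086397
Link Feb 2020→Mar 2020:
ΣP(Mar 2020)Q(Feb 2020) = 12×50 + 1×328 + 1×276 = 600 + 328 + 276 = 1204
ΣP(Feb 2020)Q(Feb 2020) = 10×50 + 1×328 + 1×276 = 500 + 328 + 276 = 1104
link = 1204/1104 = 1.090580
Link Mar 2020→Apr 2020:
ΣP(Apr 2020)Q(Mar 2020) = 12×43 + 1×383 + 1×338 = 516 + 383 + 338 = 1237
ΣP(Mar 2020)Q(Mar 2020) = 12×43 + 1×383 + 1×338 = 516 + 383 + 338 = 1237
link = 1237/1237 = 1.000000
Chained index = 100 × 1.086397 × 1.090580 × 1.000000 = 118.4803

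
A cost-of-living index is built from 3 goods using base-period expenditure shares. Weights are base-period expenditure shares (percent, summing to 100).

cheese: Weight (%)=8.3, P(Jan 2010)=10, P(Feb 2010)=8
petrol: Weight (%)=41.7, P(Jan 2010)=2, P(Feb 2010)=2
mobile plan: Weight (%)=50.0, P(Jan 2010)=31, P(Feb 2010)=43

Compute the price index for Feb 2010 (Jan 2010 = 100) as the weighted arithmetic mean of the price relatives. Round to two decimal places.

cheese: 8.3 × (8/10) = 8.3 × 0.800000 = 6.6400
petrol: 41.7 × (2/2) = 41.7 × 1.000000 = 41.7000
mobile plan: 50.0 × (43/31) = 50.0 × 1.387097 = 69.3548
Index = Σ wᵢ·(p₁ᵢ/p₀ᵢ) = 6.6400 + 41.7000 + 69.3548 = 117.6948

117.69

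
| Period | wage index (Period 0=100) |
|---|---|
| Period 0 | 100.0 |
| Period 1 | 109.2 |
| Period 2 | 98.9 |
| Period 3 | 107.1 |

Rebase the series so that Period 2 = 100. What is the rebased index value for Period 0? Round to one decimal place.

101.1

Rebased(Period 0) = 100.0 / 98.9 × 100 = 101.1122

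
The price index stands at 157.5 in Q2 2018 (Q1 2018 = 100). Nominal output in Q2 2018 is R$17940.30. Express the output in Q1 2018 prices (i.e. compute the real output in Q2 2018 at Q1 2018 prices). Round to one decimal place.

Real = Nominal ÷ (Index/100) = 17940.30 ÷ (157.5/100)
     = 17940.30 ÷ 1.575 = 11390.6667

11390.7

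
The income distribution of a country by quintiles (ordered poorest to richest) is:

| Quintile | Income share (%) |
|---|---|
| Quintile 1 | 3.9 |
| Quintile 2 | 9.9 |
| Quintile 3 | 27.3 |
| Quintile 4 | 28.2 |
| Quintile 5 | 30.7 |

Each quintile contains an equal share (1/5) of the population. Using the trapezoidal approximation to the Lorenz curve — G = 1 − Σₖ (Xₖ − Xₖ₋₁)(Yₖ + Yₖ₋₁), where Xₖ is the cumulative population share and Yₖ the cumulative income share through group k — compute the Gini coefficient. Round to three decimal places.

0.288

Cumulative income shares Yₖ: 0.0390, 0.1380, 0.4110, 0.6930, 1.0000
Σ (Xₖ−Xₖ₋₁)(Yₖ+Yₖ₋₁) = (1/5)(0.0390+0.0000) + (1/5)(0.1380+0.0390) + (1/5)(0.4110+0.1380) + (1/5)(0.6930+0.4110) + (1/5)(1.0000+0.6930)
  = 0.0078 + 0.0354 + 0.1098 + 0.2208 + 0.3386 = 0.7124
G = 1 − 0.7124 = 0.2876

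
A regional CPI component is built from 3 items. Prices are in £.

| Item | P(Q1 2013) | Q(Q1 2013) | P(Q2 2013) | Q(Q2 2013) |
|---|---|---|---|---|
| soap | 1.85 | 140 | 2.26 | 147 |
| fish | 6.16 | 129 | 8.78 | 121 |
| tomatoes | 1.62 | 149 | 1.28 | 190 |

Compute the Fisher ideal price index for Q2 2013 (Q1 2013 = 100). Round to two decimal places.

125.10

Laspeyres component (base-period weights):
ΣP(Q2 2013)Q(Q1 2013) = 2.26×140 + 8.78×129 + 1.28×149 = 316.4 + 1132.62 + 190.72 = 1639.74
ΣP(Q1 2013)Q(Q1 2013) = 1.85×140 + 6.16×129 + 1.62×149 = 259 + 794.64 + 241.38 = 1295.02
L = 1639.74 / 1295.02 × 100 = 126.6189
Paasche component (current-period weights):
ΣP(Q2 2013)Q(Q2 2013) = 2.26×147 + 8.78×121 + 1.28×190 = 332.22 + 1062.38 + 243.2 = 1637.8
ΣP(Q1 2013)Q(Q2 2013) = 1.85×147 + 6.16×121 + 1.62×190 = 271.95 + 745.36 + 307.8 = 1325.11
P = 1637.8 / 1325.11 × 100 = 123.5973
Fisher = √(L × P) = √(126.6189 × 123.5973) = 125.0990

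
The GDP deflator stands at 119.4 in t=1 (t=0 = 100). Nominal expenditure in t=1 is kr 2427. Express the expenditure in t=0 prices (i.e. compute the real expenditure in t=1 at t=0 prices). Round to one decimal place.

2032.7

Real = Nominal ÷ (Index/100) = 2427 ÷ (119.4/100)
     = 2427 ÷ 1.194 = 2032.6633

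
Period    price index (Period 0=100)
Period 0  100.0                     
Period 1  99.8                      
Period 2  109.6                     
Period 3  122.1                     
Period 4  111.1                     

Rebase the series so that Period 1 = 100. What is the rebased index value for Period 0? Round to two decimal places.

100.20

Rebased(Period 0) = 100.0 / 99.8 × 100 = 100.2004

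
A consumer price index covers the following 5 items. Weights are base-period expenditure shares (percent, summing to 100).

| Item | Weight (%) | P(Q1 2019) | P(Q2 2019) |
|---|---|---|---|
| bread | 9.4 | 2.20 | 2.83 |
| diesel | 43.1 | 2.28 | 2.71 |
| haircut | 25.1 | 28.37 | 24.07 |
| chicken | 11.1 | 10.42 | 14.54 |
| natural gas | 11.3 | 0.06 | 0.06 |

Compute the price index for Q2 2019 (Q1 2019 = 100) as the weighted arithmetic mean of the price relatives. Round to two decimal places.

bread: 9.4 × (2.83/2.20) = 9.4 × 1.286364 = 12.0918
diesel: 43.1 × (2.71/2.28) = 43.1 × 1.188596 = 51.2285
haircut: 25.1 × (24.07/28.37) = 25.1 × 0.848431 = 21.2956
chicken: 11.1 × (14.54/10.42) = 11.1 × 1.395393 = 15.4889
natural gas: 11.3 × (0.06/0.06) = 11.3 × 1.000000 = 11.3000
Index = Σ wᵢ·(p₁ᵢ/p₀ᵢ) = 12.0918 + 51.2285 + 21.2956 + 15.4889 + 11.3000 = 111.4048

111.40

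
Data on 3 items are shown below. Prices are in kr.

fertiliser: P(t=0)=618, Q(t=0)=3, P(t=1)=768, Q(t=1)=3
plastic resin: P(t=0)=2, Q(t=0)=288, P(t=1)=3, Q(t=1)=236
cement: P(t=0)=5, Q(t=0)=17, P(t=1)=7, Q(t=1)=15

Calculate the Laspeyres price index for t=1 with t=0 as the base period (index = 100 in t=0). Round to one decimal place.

Laspeyres price index uses base-period quantities as weights.
ΣP(t=1)·Q(t=0) = 768×3 + 3×288 + 7×17 = 2304 + 864 + 119 = 3287
ΣP(t=0)·Q(t=0) = 618×3 + 2×288 + 5×17 = 1854 + 576 + 85 = 2515
Index = 3287 / 2515 × 100 = 130.6958

130.7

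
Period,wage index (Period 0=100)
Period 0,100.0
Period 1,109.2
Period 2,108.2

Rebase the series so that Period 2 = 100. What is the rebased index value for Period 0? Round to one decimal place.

Rebased(Period 0) = 100.0 / 108.2 × 100 = 92.4214

92.4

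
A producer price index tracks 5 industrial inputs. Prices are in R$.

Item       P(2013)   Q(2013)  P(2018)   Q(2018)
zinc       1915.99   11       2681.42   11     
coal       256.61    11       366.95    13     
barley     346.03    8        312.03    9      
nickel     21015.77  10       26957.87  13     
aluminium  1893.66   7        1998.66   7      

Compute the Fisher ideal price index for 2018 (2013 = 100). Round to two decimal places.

127.84

Laspeyres component (base-period weights):
ΣP(2018)Q(2013) = 2681.42×11 + 366.95×11 + 312.03×8 + 26957.87×10 + 1998.66×7 = 29495.62 + 4036.45 + 2496.24 + 269578.7 + 13990.62 = 319597.63
ΣP(2013)Q(2013) = 1915.99×11 + 256.61×11 + 346.03×8 + 21015.77×10 + 1893.66×7 = 21075.89 + 2822.71 + 2768.24 + 210157.7 + 13255.62 = 250080.16
L = 319597.63 / 250080.16 × 100 = 127.7981
Paasche component (current-period weights):
ΣP(2018)Q(2018) = 2681.42×11 + 366.95×13 + 312.03×9 + 26957.87×13 + 1998.66×7 = 29495.62 + 4770.35 + 2808.27 + 350452.31 + 13990.62 = 401517.17
ΣP(2013)Q(2018) = 1915.99×11 + 256.61×13 + 346.03×9 + 21015.77×13 + 1893.66×7 = 21075.89 + 3335.93 + 3114.27 + 273205.01 + 13255.62 = 313986.72
P = 401517.17 / 313986.72 × 100 = 127.8771
Fisher = √(L × P) = √(127.7981 × 127.8771) = 127.8376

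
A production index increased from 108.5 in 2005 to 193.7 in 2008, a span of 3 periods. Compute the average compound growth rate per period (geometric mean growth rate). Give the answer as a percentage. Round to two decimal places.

Growth factor = (193.7/108.5)^(1/3) = (1.785253)^(1/3) = 1.213109
Growth rate = 1.213109 − 1 = 0.213109 = 21.3109%

21.31%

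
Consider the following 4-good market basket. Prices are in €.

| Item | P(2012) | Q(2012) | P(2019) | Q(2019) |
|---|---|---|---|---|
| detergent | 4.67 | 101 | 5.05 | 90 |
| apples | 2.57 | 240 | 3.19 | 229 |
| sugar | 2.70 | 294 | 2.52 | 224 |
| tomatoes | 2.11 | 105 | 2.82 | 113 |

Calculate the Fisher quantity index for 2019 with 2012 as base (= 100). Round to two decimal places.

88.73

Laspeyres component (base-period weights):
ΣP(2012)Q(2019) = 4.67×90 + 2.57×229 + 2.70×224 + 2.11×113 = 420.3 + 588.53 + 604.8 + 238.43 = 1852.06
ΣP(2012)Q(2012) = 4.67×101 + 2.57×240 + 2.70×294 + 2.11×105 = 471.67 + 616.8 + 793.8 + 221.55 = 2103.82
L = 1852.06 / 2103.82 × 100 = 88.0332
Paasche component (current-period weights):
ΣP(2019)Q(2019) = 5.05×90 + 3.19×229 + 2.52×224 + 2.82×113 = 454.5 + 730.51 + 564.48 + 318.66 = 2068.15
ΣP(2019)Q(2012) = 5.05×101 + 3.19×240 + 2.52×294 + 2.82×105 = 510.05 + 765.6 + 740.88 + 296.1 = 2312.63
P = 2068.15 / 2312.63 × 100 = 89.4285
Fisher = √(L × P) = √(88.0332 × 89.4285) = 88.7281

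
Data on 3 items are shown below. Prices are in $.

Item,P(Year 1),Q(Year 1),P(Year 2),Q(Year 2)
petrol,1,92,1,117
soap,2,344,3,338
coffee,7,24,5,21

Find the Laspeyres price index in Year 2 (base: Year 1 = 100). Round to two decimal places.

Laspeyres price index uses base-period quantities as weights.
ΣP(Year 2)·Q(Year 1) = 1×92 + 3×344 + 5×24 = 92 + 1032 + 120 = 1244
ΣP(Year 1)·Q(Year 1) = 1×92 + 2×344 + 7×24 = 92 + 688 + 168 = 948
Index = 1244 / 948 × 100 = 131.2236

131.22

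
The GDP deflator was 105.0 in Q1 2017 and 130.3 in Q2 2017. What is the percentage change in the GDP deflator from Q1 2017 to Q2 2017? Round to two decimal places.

24.10%

Change = (130.3 − 105.0) / 105.0 × 100
       = 25.3 / 105.0 × 100 = 24.0952%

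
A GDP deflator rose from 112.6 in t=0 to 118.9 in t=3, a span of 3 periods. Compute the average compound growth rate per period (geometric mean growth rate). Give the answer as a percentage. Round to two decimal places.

Growth factor = (118.9/112.6)^(1/3) = (1.055950)^(1/3) = 1.018313
Growth rate = 1.018313 − 1 = 0.018313 = 1.8313%

1.83%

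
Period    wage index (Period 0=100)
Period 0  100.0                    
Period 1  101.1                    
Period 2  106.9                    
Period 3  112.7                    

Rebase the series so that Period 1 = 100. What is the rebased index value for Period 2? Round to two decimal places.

105.74

Rebased(Period 2) = 106.9 / 101.1 × 100 = 105.7369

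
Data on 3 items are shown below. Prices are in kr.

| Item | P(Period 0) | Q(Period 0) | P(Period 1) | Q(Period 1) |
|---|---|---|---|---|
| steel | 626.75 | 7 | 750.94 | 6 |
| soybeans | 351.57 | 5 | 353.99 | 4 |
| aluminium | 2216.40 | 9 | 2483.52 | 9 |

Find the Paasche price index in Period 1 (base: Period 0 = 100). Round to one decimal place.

Paasche price index uses current-period quantities as weights.
ΣP(Period 1)·Q(Period 1) = 750.94×6 + 353.99×4 + 2483.52×9 = 4505.64 + 1415.96 + 22351.68 = 28273.28
ΣP(Period 0)·Q(Period 1) = 626.75×6 + 351.57×4 + 2216.40×9 = 3760.5 + 1406.28 + 19947.6 = 25114.38
Index = 28273.28 / 25114.38 × 100 = 112.5781

112.6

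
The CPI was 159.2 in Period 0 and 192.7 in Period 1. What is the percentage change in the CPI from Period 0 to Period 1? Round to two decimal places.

21.04%

Change = (192.7 − 159.2) / 159.2 × 100
       = 33.5 / 159.2 × 100 = 21.0427%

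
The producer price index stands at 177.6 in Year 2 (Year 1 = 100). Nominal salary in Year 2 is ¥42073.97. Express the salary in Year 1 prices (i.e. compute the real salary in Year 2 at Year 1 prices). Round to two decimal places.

Real = Nominal ÷ (Index/100) = 42073.97 ÷ (177.6/100)
     = 42073.97 ÷ 1.776 = 23690.2984

23690.30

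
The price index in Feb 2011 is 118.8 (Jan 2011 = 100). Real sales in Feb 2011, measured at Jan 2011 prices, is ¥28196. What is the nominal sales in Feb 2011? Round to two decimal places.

33496.85

Nominal = Real × (Index/100) = 28196 × (118.8/100)
        = 28196 × 1.188 = 33496.8480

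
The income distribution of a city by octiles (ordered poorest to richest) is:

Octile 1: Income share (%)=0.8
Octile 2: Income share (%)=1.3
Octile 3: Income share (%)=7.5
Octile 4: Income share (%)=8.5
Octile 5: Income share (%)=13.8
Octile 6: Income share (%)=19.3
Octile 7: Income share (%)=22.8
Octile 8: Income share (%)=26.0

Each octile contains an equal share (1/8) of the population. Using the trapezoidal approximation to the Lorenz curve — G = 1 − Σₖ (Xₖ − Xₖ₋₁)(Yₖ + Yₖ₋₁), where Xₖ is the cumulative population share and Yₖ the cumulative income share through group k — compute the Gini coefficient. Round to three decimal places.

0.406

Cumulative income shares Yₖ: 0.0080, 0.0210, 0.0960, 0.1810, 0.3190, 0.5120, 0.7400, 1.0000
Σ (Xₖ−Xₖ₋₁)(Yₖ+Yₖ₋₁) = (1/8)(0.0080+0.0000) + (1/8)(0.0210+0.0080) + (1/8)(0.0960+0.0210) + (1/8)(0.1810+0.0960) + (1/8)(0.3190+0.1810) + (1/8)(0.5120+0.3190) + (1/8)(0.7400+0.5120) + (1/8)(1.0000+0.7400)
  = 0.0010 + 0.0036 + 0.0146 + 0.0346 + 0.0625 + 0.1039 + 0.1565 + 0.2175 = 0.5942
G = 1 − 0.5942 = 0.4058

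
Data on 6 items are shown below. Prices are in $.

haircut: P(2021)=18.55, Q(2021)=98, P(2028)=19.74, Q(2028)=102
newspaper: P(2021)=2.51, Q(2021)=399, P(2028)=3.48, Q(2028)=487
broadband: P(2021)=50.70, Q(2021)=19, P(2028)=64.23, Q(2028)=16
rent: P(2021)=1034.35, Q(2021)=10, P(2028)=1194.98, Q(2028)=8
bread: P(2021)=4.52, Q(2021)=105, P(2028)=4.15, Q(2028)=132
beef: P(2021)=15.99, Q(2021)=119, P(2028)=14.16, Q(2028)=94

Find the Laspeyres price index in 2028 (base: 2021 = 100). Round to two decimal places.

112.79

Laspeyres price index uses base-period quantities as weights.
ΣP(2028)·Q(2021) = 19.74×98 + 3.48×399 + 64.23×19 + 1194.98×10 + 4.15×105 + 14.16×119 = 1934.52 + 1388.52 + 1220.37 + 11949.8 + 435.75 + 1685.04 = 18614
ΣP(2021)·Q(2021) = 18.55×98 + 2.51×399 + 50.70×19 + 1034.35×10 + 4.52×105 + 15.99×119 = 1817.9 + 1001.49 + 963.3 + 10343.5 + 474.6 + 1902.81 = 16503.6
Index = 18614 / 16503.6 × 100 = 112.7875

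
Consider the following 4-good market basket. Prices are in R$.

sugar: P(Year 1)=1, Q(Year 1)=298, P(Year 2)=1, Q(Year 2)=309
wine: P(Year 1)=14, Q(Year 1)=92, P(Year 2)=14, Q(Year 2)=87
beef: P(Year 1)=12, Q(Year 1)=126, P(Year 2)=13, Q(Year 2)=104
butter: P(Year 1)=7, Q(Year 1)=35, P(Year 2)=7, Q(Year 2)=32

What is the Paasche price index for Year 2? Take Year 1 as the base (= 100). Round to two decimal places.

Paasche price index uses current-period quantities as weights.
ΣP(Year 2)·Q(Year 2) = 1×309 + 14×87 + 13×104 + 7×32 = 309 + 1218 + 1352 + 224 = 3103
ΣP(Year 1)·Q(Year 2) = 1×309 + 14×87 + 12×104 + 7×32 = 309 + 1218 + 1248 + 224 = 2999
Index = 3103 / 2999 × 100 = 103.4678

103.47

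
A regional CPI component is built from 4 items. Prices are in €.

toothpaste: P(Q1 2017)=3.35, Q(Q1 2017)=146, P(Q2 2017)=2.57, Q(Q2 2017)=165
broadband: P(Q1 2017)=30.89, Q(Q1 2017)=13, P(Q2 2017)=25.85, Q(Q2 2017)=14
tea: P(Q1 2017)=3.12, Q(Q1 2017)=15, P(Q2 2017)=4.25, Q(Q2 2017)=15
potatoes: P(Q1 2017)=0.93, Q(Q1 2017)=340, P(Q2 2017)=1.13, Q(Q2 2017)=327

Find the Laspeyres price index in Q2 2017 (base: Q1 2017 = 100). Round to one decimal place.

Laspeyres price index uses base-period quantities as weights.
ΣP(Q2 2017)·Q(Q1 2017) = 2.57×146 + 25.85×13 + 4.25×15 + 1.13×340 = 375.22 + 336.05 + 63.75 + 384.2 = 1159.22
ΣP(Q1 2017)·Q(Q1 2017) = 3.35×146 + 30.89×13 + 3.12×15 + 0.93×340 = 489.1 + 401.57 + 46.8 + 316.2 = 1253.67
Index = 1159.22 / 1253.67 × 100 = 92.4661

92.5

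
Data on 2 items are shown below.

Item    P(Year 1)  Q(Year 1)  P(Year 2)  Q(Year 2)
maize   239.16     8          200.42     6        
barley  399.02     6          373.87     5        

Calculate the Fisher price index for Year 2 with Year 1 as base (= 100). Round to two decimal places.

89.43

Laspeyres component (base-period weights):
ΣP(Year 2)Q(Year 1) = 200.42×8 + 373.87×6 = 1603.36 + 2243.22 = 3846.58
ΣP(Year 1)Q(Year 1) = 239.16×8 + 399.02×6 = 1913.28 + 2394.12 = 4307.4
L = 3846.58 / 4307.4 × 100 = 89.3017
Paasche component (current-period weights):
ΣP(Year 2)Q(Year 2) = 200.42×6 + 373.87×5 = 1202.52 + 1869.35 = 3071.87
ΣP(Year 1)Q(Year 2) = 239.16×6 + 399.02×5 = 1434.96 + 1995.1 = 3430.06
P = 3071.87 / 3430.06 × 100 = 89.5573
Fisher = √(L × P) = √(89.3017 × 89.5573) = 89.4294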